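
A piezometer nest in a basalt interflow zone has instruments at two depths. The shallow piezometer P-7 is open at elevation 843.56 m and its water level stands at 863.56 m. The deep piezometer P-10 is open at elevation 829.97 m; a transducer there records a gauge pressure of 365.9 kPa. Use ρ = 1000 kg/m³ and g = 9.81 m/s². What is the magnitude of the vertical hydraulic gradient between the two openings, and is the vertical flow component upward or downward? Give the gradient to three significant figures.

Total head at P-7: h = 863.56 m (water level in the standpipe).
Pressure head at P-10: ψ = P/(ρg) = 365.9×1000 / (1000 × 9.81) = 37.30 m.
Total head at P-10: h = z + ψ = 829.97 + 37.30 = 867.27 m.
Δh = h(P-7) − h(P-10) = 863.56 − 867.27 = -3.71 m.
Vertical separation Δz = 843.56 − 829.97 = 13.59 m.
|i_v| = |Δh| / Δz = 3.71 / 13.59 = 0.273.
Head is higher in the deep piezometer, so vertical flow is upward (discharge condition).

|i_v| ≈ 0.273; vertical flow is upward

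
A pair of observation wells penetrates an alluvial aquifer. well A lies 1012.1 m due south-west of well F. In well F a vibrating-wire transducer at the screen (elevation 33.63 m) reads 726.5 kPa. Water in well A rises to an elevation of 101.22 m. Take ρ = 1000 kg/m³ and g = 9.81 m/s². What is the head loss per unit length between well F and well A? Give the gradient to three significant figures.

Pressure head at well F: ψ = P/(ρg) = 726.5×1000 / (1000 × 9.81) = 74.06 m.
Total head at well F: h = z + ψ = 33.63 + 74.06 = 107.69 m.
Total head at well A: h = 101.22 m (water level in the piezometer is the total head).
Head difference: h(well F) − h(well A) = 107.69 − 101.22 = 6.47 m.
Hydraulic gradient: i = |Δh| / L = 6.47 / 1012.1 = 0.00639.

i ≈ 0.00639 m/m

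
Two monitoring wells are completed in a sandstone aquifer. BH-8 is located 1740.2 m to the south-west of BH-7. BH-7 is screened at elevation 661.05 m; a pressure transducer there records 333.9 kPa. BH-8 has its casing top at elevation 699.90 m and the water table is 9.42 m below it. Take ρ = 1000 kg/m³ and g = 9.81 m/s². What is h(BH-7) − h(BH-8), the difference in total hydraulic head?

Δh ≈ 4.61 m

Pressure head at BH-7: ψ = P/(ρg) = 333.9×1000 / (1000 × 9.81) = 34.04 m.
Total head at BH-7: h = z + ψ = 661.05 + 34.04 = 695.09 m.
Total head at BH-8: h = 699.90 − 9.42 = 690.48 m.
Head difference: h(BH-7) − h(BH-8) = 695.09 − 690.48 = 4.61 m.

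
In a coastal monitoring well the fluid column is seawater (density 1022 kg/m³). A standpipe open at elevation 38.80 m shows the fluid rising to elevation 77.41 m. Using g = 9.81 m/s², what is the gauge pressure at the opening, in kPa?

P ≈ 387 kPa

Pressure head ψ = h − z = 77.41 − 38.80 = 38.61 m.
P = ρgψ = 1022 × 9.81 × 38.61 = 387097 Pa ≈ 387 kPa.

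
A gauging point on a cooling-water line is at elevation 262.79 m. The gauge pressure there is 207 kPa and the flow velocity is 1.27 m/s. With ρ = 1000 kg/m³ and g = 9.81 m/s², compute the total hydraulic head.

h ≈ 283.97 m

Pressure head ψ = P/(ρg) = 207×1000 / (1000 × 9.81) = 21.10 m.
Velocity head = v²/(2g) = 1.27² / (2 × 9.81) = 0.082 m.
h = z + ψ + v²/(2g) = 262.79 + 21.10 + 0.082 = 283.97 m.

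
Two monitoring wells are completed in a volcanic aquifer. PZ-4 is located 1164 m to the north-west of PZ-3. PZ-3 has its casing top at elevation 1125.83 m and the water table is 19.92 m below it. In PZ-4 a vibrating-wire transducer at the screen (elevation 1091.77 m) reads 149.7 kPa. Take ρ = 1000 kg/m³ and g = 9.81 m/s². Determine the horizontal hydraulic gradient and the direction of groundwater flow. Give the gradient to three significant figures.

Total head at PZ-3: h = 1125.83 − 19.92 = 1105.91 m.
Pressure head at PZ-4: ψ = P/(ρg) = 149.7×1000 / (1000 × 9.81) = 15.26 m.
Total head at PZ-4: h = z + ψ = 1091.77 + 15.26 = 1107.03 m.
Head difference: h(PZ-3) − h(PZ-4) = 1105.91 − 1107.03 = -1.12 m.
Hydraulic gradient: i = |Δh| / L = 1.12 / 1164 = 0.000962.
Flow is from higher to lower head: from PZ-4 toward PZ-3, i.e. toward the south-east.

i ≈ 0.000962; groundwater flows toward the south-east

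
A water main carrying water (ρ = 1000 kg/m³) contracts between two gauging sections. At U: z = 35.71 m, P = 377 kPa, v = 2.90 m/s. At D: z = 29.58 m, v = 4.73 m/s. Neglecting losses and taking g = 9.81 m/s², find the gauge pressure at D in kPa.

P₂ ≈ 430 kPa

Pressure head at U: ψ₁ = P₁/(ρg) = 377×1000 / (1000 × 9.81) = 38.43 m.
Velocity heads: v₁²/2g = 2.90²/19.62 = 0.429 m; v₂²/2g = 4.73²/19.62 = 1.140 m.
Total head H = z₁ + ψ₁ + v₁²/2g = 35.71 + 38.43 + 0.429 = 74.57 m.
ψ₂ = H − z₂ − v₂²/2g = 74.57 − 29.58 − 1.140 = 43.85 m.
P₂ = ρgψ₂ = 1000 × 9.81 × 43.85 ≈ 430 kPa.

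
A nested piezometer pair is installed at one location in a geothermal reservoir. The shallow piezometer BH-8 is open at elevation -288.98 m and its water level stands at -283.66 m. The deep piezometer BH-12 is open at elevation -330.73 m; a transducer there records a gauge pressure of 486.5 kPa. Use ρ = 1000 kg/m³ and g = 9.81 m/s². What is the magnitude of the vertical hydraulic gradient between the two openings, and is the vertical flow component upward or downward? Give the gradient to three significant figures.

|i_v| ≈ 0.0604; vertical flow is upward

Total head at BH-8: h = -283.66 m (water level in the standpipe).
Pressure head at BH-12: ψ = P/(ρg) = 486.5×1000 / (1000 × 9.81) = 49.59 m.
Total head at BH-12: h = z + ψ = -330.73 + 49.59 = -281.14 m.
Δh = h(BH-8) − h(BH-12) = -283.66 − (-281.14) = -2.52 m.
Vertical separation Δz = -288.98 − (-330.73) = 41.75 m.
|i_v| = |Δh| / Δz = 2.52 / 41.75 = 0.0604.
Head is higher in the deep piezometer, so vertical flow is upward (discharge condition).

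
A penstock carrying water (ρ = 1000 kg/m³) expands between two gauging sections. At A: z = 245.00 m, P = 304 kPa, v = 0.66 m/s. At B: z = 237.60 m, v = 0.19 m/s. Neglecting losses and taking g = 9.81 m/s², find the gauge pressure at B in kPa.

P₂ ≈ 377 kPa

Pressure head at A: ψ₁ = P₁/(ρg) = 304×1000 / (1000 × 9.81) = 30.99 m.
Velocity heads: v₁²/2g = 0.66²/19.62 = 0.022 m; v₂²/2g = 0.19²/19.62 = 0.002 m.
Total head H = z₁ + ψ₁ + v₁²/2g = 245.00 + 30.99 + 0.022 = 276.01 m.
ψ₂ = H − z₂ − v₂²/2g = 276.01 − 237.60 − 0.002 = 38.41 m.
P₂ = ρgψ₂ = 1000 × 9.81 × 38.41 ≈ 377 kPa.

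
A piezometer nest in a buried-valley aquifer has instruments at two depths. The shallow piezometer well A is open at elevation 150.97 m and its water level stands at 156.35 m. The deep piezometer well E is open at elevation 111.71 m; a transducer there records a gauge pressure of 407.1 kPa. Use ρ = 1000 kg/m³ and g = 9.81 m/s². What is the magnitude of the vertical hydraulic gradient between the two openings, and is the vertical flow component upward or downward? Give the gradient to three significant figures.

|i_v| ≈ 0.0800; vertical flow is downward

Total head at well A: h = 156.35 m (water level in the standpipe).
Pressure head at well E: ψ = P/(ρg) = 407.1×1000 / (1000 × 9.81) = 41.50 m.
Total head at well E: h = z + ψ = 111.71 + 41.50 = 153.21 m.
Δh = h(well A) − h(well E) = 156.35 − 153.21 = 3.14 m.
Vertical separation Δz = 150.97 − 111.71 = 39.26 m.
|i_v| = |Δh| / Δz = 3.14 / 39.26 = 0.0800.
Head is higher in the shallow piezometer, so vertical flow is downward (recharge condition).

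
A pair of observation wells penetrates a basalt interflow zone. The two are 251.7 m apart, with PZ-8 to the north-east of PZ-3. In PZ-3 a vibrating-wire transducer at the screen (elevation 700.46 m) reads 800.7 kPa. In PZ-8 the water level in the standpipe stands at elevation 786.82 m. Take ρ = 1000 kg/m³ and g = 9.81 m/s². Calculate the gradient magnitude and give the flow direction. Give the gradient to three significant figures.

Pressure head at PZ-3: ψ = P/(ρg) = 800.7×1000 / (1000 × 9.81) = 81.62 m.
Total head at PZ-3: h = z + ψ = 700.46 + 81.62 = 782.08 m.
Total head at PZ-8: h = 786.82 m (water level in the piezometer is the total head).
Head difference: h(PZ-3) − h(PZ-8) = 782.08 − 786.82 = -4.74 m.
Hydraulic gradient: i = |Δh| / L = 4.74 / 251.7 = 0.0188.
Flow is from higher to lower head: from PZ-8 toward PZ-3, i.e. toward the south-west.

i ≈ 0.0188; groundwater flows toward the south-west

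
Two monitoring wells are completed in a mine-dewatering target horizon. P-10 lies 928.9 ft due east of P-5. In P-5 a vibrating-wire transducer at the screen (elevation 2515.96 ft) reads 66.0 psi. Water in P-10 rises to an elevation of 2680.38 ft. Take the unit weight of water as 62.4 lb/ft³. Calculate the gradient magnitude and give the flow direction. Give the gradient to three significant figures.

i ≈ 0.0130; groundwater flows toward the west

Pressure head at P-5: ψ = 144·P/γ = 144 × 66.0 / 62.4 = 152.31 ft.
Total head at P-5: h = z + ψ = 2515.96 + 152.31 = 2668.27 ft.
Total head at P-10: h = 2680.38 ft (water level in the piezometer is the total head).
Head difference: h(P-5) − h(P-10) = 2668.27 − 2680.38 = -12.11 ft.
Hydraulic gradient: i = |Δh| / L = 12.11 / 928.9 = 0.0130.
Flow is from higher to lower head: from P-10 toward P-5, i.e. toward the west.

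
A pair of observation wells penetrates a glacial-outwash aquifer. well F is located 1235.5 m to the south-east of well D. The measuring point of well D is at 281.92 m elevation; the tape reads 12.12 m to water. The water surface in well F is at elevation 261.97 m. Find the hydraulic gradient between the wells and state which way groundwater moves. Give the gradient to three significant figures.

Total head at well D: h = 281.92 − 12.12 = 269.80 m.
Total head at well F: h = 261.97 m (water level in the piezometer is the total head).
Head difference: h(well D) − h(well F) = 269.80 − 261.97 = 7.83 m.
Hydraulic gradient: i = |Δh| / L = 7.83 / 1235.5 = 0.00634.
Flow is from higher to lower head: from well D toward well F, i.e. toward the south-east.

i ≈ 0.00634; groundwater flows toward the south-east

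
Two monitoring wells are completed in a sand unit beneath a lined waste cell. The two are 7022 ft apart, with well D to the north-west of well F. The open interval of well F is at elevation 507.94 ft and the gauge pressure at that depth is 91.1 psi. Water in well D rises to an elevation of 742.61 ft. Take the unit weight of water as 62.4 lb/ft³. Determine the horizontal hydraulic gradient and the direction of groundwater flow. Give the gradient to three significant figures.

Pressure head at well F: ψ = 144·P/γ = 144 × 91.1 / 62.4 = 210.23 ft.
Total head at well F: h = z + ψ = 507.94 + 210.23 = 718.17 ft.
Total head at well D: h = 742.61 ft (water level in the piezometer is the total head).
Head difference: h(well F) − h(well D) = 718.17 − 742.61 = -24.44 ft.
Hydraulic gradient: i = |Δh| / L = 24.44 / 7022 = 0.00348.
Flow is from higher to lower head: from well D toward well F, i.e. toward the south-east.

i ≈ 0.00348; groundwater flows toward the south-east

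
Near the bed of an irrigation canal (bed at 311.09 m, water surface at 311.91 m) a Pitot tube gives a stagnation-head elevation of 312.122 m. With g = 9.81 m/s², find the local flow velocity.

v ≈ 2.04 m/s

Near the bed, under hydrostatic conditions, the piezometric head (z + ψ) equals the free-surface elevation, 311.91 m.
Velocity head = total − piezometric = 312.122 − 311.91 = 0.212 m.
v = √(2g·h_v) = √(2 × 9.81 × 0.212) = 2.04 m/s.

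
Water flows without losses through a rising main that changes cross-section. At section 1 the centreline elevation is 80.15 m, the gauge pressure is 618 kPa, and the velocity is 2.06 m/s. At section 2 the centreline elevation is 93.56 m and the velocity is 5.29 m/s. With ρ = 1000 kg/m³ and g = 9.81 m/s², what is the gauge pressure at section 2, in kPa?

P₂ ≈ 475 kPa

Pressure head at 1: ψ₁ = P₁/(ρg) = 618×1000 / (1000 × 9.81) = 63.00 m.
Velocity heads: v₁²/2g = 2.06²/19.62 = 0.216 m; v₂²/2g = 5.29²/19.62 = 1.426 m.
Total head H = z₁ + ψ₁ + v₁²/2g = 80.15 + 63.00 + 0.216 = 143.37 m.
ψ₂ = H − z₂ − v₂²/2g = 143.37 − 93.56 − 1.426 = 48.38 m.
P₂ = ρgψ₂ = 1000 × 9.81 × 48.38 ≈ 475 kPa.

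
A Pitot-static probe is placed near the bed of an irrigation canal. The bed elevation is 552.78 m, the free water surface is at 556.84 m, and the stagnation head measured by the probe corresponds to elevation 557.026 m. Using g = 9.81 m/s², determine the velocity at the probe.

v ≈ 1.91 m/s

Near the bed, under hydrostatic conditions, the piezometric head (z + ψ) equals the free-surface elevation, 556.84 m.
Velocity head = total − piezometric = 557.026 − 556.84 = 0.186 m.
v = √(2g·h_v) = √(2 × 9.81 × 0.186) = 1.91 m/s.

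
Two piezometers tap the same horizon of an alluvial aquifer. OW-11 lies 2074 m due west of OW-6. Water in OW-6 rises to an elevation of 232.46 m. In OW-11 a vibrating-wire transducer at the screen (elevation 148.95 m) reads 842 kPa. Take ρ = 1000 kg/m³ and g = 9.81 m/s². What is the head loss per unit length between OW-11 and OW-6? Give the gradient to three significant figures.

Total head at OW-6: h = 232.46 m (water level in the piezometer is the total head).
Pressure head at OW-11: ψ = P/(ρg) = 842×1000 / (1000 × 9.81) = 85.83 m.
Total head at OW-11: h = z + ψ = 148.95 + 85.83 = 234.78 m.
Head difference: h(OW-6) − h(OW-11) = 232.46 − 234.78 = -2.32 m.
Hydraulic gradient: i = |Δh| / L = 2.32 / 2074 = 0.00112.

i ≈ 0.00112 m/m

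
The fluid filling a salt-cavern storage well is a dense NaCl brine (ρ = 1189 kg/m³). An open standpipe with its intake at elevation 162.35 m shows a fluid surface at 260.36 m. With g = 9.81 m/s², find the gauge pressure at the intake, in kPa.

Pressure head ψ = h − z = 260.36 − 162.35 = 98.01 m.
P = ρgψ = 1189 × 9.81 × 98.01 = 1143197 Pa ≈ 1140 kPa.

P ≈ 1140 kPa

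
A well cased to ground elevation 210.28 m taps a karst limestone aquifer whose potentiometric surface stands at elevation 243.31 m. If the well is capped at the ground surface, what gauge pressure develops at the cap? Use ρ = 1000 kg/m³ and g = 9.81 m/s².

P ≈ 324 kPa

Head above the cap: Δh = 243.31 − 210.28 = 33.03 m.
P = ρgΔh = 1000 × 9.81 × 33.03 = 324024 Pa ≈ 324 kPa.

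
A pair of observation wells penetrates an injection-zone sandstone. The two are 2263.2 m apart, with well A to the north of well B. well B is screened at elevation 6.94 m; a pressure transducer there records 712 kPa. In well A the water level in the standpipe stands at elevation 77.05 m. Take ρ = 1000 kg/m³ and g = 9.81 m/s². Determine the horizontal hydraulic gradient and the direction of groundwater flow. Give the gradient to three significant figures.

i ≈ 0.00109; groundwater flows toward the north

Pressure head at well B: ψ = P/(ρg) = 712×1000 / (1000 × 9.81) = 72.58 m.
Total head at well B: h = z + ψ = 6.94 + 72.58 = 79.52 m.
Total head at well A: h = 77.05 m (water level in the piezometer is the total head).
Head difference: h(well B) − h(well A) = 79.52 − 77.05 = 2.47 m.
Hydraulic gradient: i = |Δh| / L = 2.47 / 2263.2 = 0.00109.
Flow is from higher to lower head: from well B toward well A, i.e. toward the north.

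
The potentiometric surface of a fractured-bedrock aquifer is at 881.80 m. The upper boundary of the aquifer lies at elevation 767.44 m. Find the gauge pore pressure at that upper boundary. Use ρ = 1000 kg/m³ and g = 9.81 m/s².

Pressure head at the aquifer top: ψ = h − z = 881.80 − 767.44 = 114.36 m.
P = ρgψ = 1000 × 9.81 × 114.36 = 1121872 Pa ≈ 1120 kPa.

P ≈ 1120 kPa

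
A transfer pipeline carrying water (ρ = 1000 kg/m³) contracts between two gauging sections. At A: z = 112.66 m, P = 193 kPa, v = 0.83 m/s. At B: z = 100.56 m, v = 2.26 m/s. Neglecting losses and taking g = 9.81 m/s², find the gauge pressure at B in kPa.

Pressure head at A: ψ₁ = P₁/(ρg) = 193×1000 / (1000 × 9.81) = 19.67 m.
Velocity heads: v₁²/2g = 0.83²/19.62 = 0.035 m; v₂²/2g = 2.26²/19.62 = 0.260 m.
Total head H = z₁ + ψ₁ + v₁²/2g = 112.66 + 19.67 + 0.035 = 132.36 m.
ψ₂ = H − z₂ − v₂²/2g = 132.36 − 100.56 − 0.260 = 31.54 m.
P₂ = ρgψ₂ = 1000 × 9.81 × 31.54 ≈ 309 kPa.

P₂ ≈ 309 kPa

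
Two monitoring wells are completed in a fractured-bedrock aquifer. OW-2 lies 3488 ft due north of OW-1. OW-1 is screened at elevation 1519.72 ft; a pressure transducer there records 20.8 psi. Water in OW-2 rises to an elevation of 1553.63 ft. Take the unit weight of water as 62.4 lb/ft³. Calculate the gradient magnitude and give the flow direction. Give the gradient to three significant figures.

Pressure head at OW-1: ψ = 144·P/γ = 144 × 20.8 / 62.4 = 48.00 ft.
Total head at OW-1: h = z + ψ = 1519.72 + 48.00 = 1567.72 ft.
Total head at OW-2: h = 1553.63 ft (water level in the piezometer is the total head).
Head difference: h(OW-1) − h(OW-2) = 1567.72 − 1553.63 = 14.09 ft.
Hydraulic gradient: i = |Δh| / L = 14.09 / 3488 = 0.00404.
Flow is from higher to lower head: from OW-1 toward OW-2, i.e. toward the north.

i ≈ 0.00404; groundwater flows toward the north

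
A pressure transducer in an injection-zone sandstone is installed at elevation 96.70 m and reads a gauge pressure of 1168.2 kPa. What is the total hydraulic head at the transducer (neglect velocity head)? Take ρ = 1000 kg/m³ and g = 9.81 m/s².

ψ = P/(ρg) = 1168.2×1000 / (1000 × 9.81) = 119.08 m.
h = z + ψ = 96.70 + 119.08 = 215.78 m.

h ≈ 215.78 m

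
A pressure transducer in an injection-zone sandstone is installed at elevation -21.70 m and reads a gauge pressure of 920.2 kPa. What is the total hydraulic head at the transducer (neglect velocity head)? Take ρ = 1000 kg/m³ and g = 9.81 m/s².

h ≈ 72.10 m

ψ = P/(ρg) = 920.2×1000 / (1000 × 9.81) = 93.80 m.
h = z + ψ = -21.70 + 93.80 = 72.10 m.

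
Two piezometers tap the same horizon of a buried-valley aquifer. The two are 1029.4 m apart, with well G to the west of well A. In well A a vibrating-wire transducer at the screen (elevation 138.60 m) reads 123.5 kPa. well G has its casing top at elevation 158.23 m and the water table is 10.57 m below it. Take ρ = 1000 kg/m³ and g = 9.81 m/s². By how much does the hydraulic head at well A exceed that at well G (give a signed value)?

Δh ≈ 3.53 m

Pressure head at well A: ψ = P/(ρg) = 123.5×1000 / (1000 × 9.81) = 12.59 m.
Total head at well A: h = z + ψ = 138.60 + 12.59 = 151.19 m.
Total head at well G: h = 158.23 − 10.57 = 147.66 m.
Head difference: h(well A) − h(well G) = 151.19 − 147.66 = 3.53 m.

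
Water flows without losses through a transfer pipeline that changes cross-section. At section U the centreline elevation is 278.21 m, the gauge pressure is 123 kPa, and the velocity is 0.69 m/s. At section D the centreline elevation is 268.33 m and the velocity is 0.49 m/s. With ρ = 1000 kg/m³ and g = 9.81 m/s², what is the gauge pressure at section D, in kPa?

Pressure head at U: ψ₁ = P₁/(ρg) = 123×1000 / (1000 × 9.81) = 12.54 m.
Velocity heads: v₁²/2g = 0.69²/19.62 = 0.024 m; v₂²/2g = 0.49²/19.62 = 0.012 m.
Total head H = z₁ + ψ₁ + v₁²/2g = 278.21 + 12.54 + 0.024 = 290.77 m.
ψ₂ = H − z₂ − v₂²/2g = 290.77 − 268.33 − 0.012 = 22.43 m.
P₂ = ρgψ₂ = 1000 × 9.81 × 22.43 ≈ 220 kPa.

P₂ ≈ 220 kPa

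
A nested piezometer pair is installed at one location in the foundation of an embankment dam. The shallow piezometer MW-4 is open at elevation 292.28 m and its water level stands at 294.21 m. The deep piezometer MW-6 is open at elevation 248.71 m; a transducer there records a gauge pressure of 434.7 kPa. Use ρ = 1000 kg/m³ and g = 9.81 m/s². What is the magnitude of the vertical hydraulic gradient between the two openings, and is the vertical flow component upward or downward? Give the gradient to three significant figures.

Total head at MW-4: h = 294.21 m (water level in the standpipe).
Pressure head at MW-6: ψ = P/(ρg) = 434.7×1000 / (1000 × 9.81) = 44.31 m.
Total head at MW-6: h = z + ψ = 248.71 + 44.31 = 293.02 m.
Δh = h(MW-4) − h(MW-6) = 294.21 − 293.02 = 1.19 m.
Vertical separation Δz = 292.28 − 248.71 = 43.57 m.
|i_v| = |Δh| / Δz = 1.19 / 43.57 = 0.0273.
Head is higher in the shallow piezometer, so vertical flow is downward (recharge condition).

|i_v| ≈ 0.0273; vertical flow is downward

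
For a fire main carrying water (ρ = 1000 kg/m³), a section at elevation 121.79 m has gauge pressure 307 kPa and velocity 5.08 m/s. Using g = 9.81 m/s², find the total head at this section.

Pressure head ψ = P/(ρg) = 307×1000 / (1000 × 9.81) = 31.29 m.
Velocity head = v²/(2g) = 5.08² / (2 × 9.81) = 1.315 m.
h = z + ψ + v²/(2g) = 121.79 + 31.29 + 1.315 = 154.40 m.

h ≈ 154.40 m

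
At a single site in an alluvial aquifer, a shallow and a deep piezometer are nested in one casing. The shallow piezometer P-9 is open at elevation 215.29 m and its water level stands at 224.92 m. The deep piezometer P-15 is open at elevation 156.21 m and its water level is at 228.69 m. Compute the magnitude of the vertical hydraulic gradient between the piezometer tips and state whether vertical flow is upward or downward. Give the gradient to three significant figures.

Total head at P-9: h = 224.92 m (water level in the standpipe).
Total head at P-15: h = 228.69 m.
Δh = h(P-9) − h(P-15) = 224.92 − 228.69 = -3.77 m.
Vertical separation Δz = 215.29 − 156.21 = 59.08 m.
|i_v| = |Δh| / Δz = 3.77 / 59.08 = 0.0638.
Head is higher in the deep piezometer, so vertical flow is upward (discharge condition).

|i_v| ≈ 0.0638; vertical flow is upward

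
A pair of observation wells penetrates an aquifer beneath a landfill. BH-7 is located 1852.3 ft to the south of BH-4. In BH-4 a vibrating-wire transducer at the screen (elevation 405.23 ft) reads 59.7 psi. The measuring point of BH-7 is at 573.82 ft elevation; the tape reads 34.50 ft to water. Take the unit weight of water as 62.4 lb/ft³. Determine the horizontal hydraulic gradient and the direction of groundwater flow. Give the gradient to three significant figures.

Pressure head at BH-4: ψ = 144·P/γ = 144 × 59.7 / 62.4 = 137.77 ft.
Total head at BH-4: h = z + ψ = 405.23 + 137.77 = 543.00 ft.
Total head at BH-7: h = 573.82 − 34.50 = 539.32 ft.
Head difference: h(BH-4) − h(BH-7) = 543.00 − 539.32 = 3.68 ft.
Hydraulic gradient: i = |Δh| / L = 3.68 / 1852.3 = 0.00199.
Flow is from higher to lower head: from BH-4 toward BH-7, i.e. toward the south.

i ≈ 0.00199; groundwater flows toward the south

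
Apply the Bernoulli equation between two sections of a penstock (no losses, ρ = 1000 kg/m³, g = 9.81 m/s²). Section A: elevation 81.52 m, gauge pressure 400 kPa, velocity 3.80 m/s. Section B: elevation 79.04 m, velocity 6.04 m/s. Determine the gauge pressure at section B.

P₂ ≈ 413 kPa

Pressure head at A: ψ₁ = P₁/(ρg) = 400×1000 / (1000 × 9.81) = 40.77 m.
Velocity heads: v₁²/2g = 3.80²/19.62 = 0.736 m; v₂²/2g = 6.04²/19.62 = 1.859 m.
Total head H = z₁ + ψ₁ + v₁²/2g = 81.52 + 40.77 + 0.736 = 123.03 m.
ψ₂ = H − z₂ − v₂²/2g = 123.03 − 79.04 − 1.859 = 42.13 m.
P₂ = ρgψ₂ = 1000 × 9.81 × 42.13 ≈ 413 kPa.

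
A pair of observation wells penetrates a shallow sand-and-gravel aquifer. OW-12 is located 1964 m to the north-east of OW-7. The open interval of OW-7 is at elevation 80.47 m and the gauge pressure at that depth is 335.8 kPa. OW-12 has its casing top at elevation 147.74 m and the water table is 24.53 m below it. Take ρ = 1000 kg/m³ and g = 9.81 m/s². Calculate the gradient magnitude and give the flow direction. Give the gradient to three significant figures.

i ≈ 0.00433; groundwater flows toward the south-west

Pressure head at OW-7: ψ = P/(ρg) = 335.8×1000 / (1000 × 9.81) = 34.23 m.
Total head at OW-7: h = z + ψ = 80.47 + 34.23 = 114.70 m.
Total head at OW-12: h = 147.74 − 24.53 = 123.21 m.
Head difference: h(OW-7) − h(OW-12) = 114.70 − 123.21 = -8.51 m.
Hydraulic gradient: i = |Δh| / L = 8.51 / 1964 = 0.00433.
Flow is from higher to lower head: from OW-12 toward OW-7, i.e. toward the south-west.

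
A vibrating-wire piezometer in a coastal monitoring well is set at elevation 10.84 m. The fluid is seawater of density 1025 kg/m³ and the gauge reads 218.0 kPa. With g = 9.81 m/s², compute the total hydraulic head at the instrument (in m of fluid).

h ≈ 32.52 m

ψ = P/(ρg) = 218.0×1000 / (1025 × 9.81) = 21.68 m.
h = z + ψ = 10.84 + 21.68 = 32.52 m.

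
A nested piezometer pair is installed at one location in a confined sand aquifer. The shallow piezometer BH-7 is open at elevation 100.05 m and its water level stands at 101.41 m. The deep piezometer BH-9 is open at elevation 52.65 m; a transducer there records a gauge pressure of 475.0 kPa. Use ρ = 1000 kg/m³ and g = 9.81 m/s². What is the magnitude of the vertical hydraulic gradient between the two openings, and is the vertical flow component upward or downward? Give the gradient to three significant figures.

Total head at BH-7: h = 101.41 m (water level in the standpipe).
Pressure head at BH-9: ψ = P/(ρg) = 475.0×1000 / (1000 × 9.81) = 48.42 m.
Total head at BH-9: h = z + ψ = 52.65 + 48.42 = 101.07 m.
Δh = h(BH-7) − h(BH-9) = 101.41 − 101.07 = 0.34 m.
Vertical separation Δz = 100.05 − 52.65 = 47.40 m.
|i_v| = |Δh| / Δz = 0.34 / 47.40 = 0.00717.
Head is higher in the shallow piezometer, so vertical flow is downward (recharge condition).

|i_v| ≈ 0.00717; vertical flow is downward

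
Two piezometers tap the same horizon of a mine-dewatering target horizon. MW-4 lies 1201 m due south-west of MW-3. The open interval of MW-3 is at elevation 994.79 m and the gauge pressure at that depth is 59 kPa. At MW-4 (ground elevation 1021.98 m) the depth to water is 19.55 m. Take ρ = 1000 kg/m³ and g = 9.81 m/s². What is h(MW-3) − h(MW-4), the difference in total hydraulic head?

Pressure head at MW-3: ψ = P/(ρg) = 59×1000 / (1000 × 9.81) = 6.01 m.
Total head at MW-3: h = z + ψ = 994.79 + 6.01 = 1000.80 m.
Total head at MW-4: h = 1021.98 − 19.55 = 1002.43 m.
Head difference: h(MW-3) − h(MW-4) = 1000.80 − 1002.43 = -1.63 m.

Δh ≈ -1.63 m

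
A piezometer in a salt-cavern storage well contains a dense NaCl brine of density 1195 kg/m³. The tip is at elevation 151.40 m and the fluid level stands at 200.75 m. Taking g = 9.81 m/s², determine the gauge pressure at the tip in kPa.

Pressure head ψ = h − z = 200.75 − 151.40 = 49.35 m.
P = ρgψ = 1195 × 9.81 × 49.35 = 578528 Pa ≈ 579 kPa.

P ≈ 579 kPa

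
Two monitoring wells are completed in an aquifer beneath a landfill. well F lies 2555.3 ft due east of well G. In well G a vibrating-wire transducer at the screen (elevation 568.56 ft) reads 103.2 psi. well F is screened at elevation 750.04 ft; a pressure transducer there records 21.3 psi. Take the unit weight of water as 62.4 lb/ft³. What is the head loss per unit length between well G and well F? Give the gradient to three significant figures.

i ≈ 0.00294 ft/ft

Pressure head at well G: ψ = 144·P/γ = 144 × 103.2 / 62.4 = 238.15 ft.
Total head at well G: h = z + ψ = 568.56 + 238.15 = 806.71 ft.
Pressure head at well F: ψ = 144·P/γ = 144 × 21.3 / 62.4 = 49.15 ft.
Total head at well F: h = z + ψ = 750.04 + 49.15 = 799.19 ft.
Head difference: h(well G) − h(well F) = 806.71 − 799.19 = 7.52 ft.
Hydraulic gradient: i = |Δh| / L = 7.52 / 2555.3 = 0.00294.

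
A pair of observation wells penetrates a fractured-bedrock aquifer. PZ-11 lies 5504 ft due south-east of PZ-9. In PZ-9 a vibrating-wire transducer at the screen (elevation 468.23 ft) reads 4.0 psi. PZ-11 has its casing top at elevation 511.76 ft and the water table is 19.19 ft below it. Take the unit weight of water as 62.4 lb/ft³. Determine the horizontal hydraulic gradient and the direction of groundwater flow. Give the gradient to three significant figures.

Pressure head at PZ-9: ψ = 144·P/γ = 144 × 4.0 / 62.4 = 9.23 ft.
Total head at PZ-9: h = z + ψ = 468.23 + 9.23 = 477.46 ft.
Total head at PZ-11: h = 511.76 − 19.19 = 492.57 ft.
Head difference: h(PZ-9) − h(PZ-11) = 477.46 − 492.57 = -15.11 ft.
Hydraulic gradient: i = |Δh| / L = 15.11 / 5504 = 0.00275.
Flow is from higher to lower head: from PZ-11 toward PZ-9, i.e. toward the north-west.

i ≈ 0.00275; groundwater flows toward the north-west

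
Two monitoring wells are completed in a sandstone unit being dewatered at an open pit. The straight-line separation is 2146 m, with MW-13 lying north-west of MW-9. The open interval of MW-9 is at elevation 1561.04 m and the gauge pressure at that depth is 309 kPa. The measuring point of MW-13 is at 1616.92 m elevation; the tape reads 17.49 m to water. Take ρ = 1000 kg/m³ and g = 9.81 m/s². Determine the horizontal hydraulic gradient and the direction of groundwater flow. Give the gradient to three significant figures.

Pressure head at MW-9: ψ = P/(ρg) = 309×1000 / (1000 × 9.81) = 31.50 m.
Total head at MW-9: h = z + ψ = 1561.04 + 31.50 = 1592.54 m.
Total head at MW-13: h = 1616.92 − 17.49 = 1599.43 m.
Head difference: h(MW-9) − h(MW-13) = 1592.54 − 1599.43 = -6.89 m.
Hydraulic gradient: i = |Δh| / L = 6.89 / 2146 = 0.00321.
Flow is from higher to lower head: from MW-13 toward MW-9, i.e. toward the south-east.

i ≈ 0.00321; groundwater flows toward the south-east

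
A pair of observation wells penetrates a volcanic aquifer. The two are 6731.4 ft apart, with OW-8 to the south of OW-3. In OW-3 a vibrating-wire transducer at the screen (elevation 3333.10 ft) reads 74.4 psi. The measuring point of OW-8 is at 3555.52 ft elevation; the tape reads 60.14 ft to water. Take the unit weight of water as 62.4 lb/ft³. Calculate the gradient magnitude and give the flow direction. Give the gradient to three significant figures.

i ≈ 0.00140; groundwater flows toward the south

Pressure head at OW-3: ψ = 144·P/γ = 144 × 74.4 / 62.4 = 171.69 ft.
Total head at OW-3: h = z + ψ = 3333.10 + 171.69 = 3504.79 ft.
Total head at OW-8: h = 3555.52 − 60.14 = 3495.38 ft.
Head difference: h(OW-3) − h(OW-8) = 3504.79 − 3495.38 = 9.41 ft.
Hydraulic gradient: i = |Δh| / L = 9.41 / 6731.4 = 0.00140.
Flow is from higher to lower head: from OW-3 toward OW-8, i.e. toward the south.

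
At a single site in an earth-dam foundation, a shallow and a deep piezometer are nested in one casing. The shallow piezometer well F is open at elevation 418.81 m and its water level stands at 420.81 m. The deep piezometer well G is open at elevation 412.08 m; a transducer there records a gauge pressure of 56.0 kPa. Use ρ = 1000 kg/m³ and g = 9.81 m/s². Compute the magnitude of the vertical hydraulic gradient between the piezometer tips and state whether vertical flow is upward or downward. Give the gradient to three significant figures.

Total head at well F: h = 420.81 m (water level in the standpipe).
Pressure head at well G: ψ = P/(ρg) = 56.0×1000 / (1000 × 9.81) = 5.71 m.
Total head at well G: h = z + ψ = 412.08 + 5.71 = 417.79 m.
Δh = h(well F) − h(well G) = 420.81 − 417.79 = 3.02 m.
Vertical separation Δz = 418.81 − 412.08 = 6.73 m.
|i_v| = |Δh| / Δz = 3.02 / 6.73 = 0.449.
Head is higher in the shallow piezometer, so vertical flow is downward (recharge condition).

|i_v| ≈ 0.449; vertical flow is downward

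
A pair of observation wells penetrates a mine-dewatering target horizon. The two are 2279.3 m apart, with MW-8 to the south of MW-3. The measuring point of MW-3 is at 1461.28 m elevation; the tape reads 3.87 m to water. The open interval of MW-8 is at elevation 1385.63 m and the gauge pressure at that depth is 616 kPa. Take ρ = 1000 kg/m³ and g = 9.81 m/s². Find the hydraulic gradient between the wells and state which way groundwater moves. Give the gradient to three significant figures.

i ≈ 0.00394; groundwater flows toward the south

Total head at MW-3: h = 1461.28 − 3.87 = 1457.41 m.
Pressure head at MW-8: ψ = P/(ρg) = 616×1000 / (1000 × 9.81) = 62.79 m.
Total head at MW-8: h = z + ψ = 1385.63 + 62.79 = 1448.42 m.
Head difference: h(MW-3) − h(MW-8) = 1457.41 − 1448.42 = 8.99 m.
Hydraulic gradient: i = |Δh| / L = 8.99 / 2279.3 = 0.00394.
Flow is from higher to lower head: from MW-3 toward MW-8, i.e. toward the south.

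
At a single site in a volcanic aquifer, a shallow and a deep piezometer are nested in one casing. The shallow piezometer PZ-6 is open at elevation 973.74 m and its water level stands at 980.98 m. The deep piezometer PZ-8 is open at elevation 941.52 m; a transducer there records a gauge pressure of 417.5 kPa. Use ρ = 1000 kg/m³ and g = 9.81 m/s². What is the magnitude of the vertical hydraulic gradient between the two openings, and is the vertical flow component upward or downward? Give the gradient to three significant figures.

Total head at PZ-6: h = 980.98 m (water level in the standpipe).
Pressure head at PZ-8: ψ = P/(ρg) = 417.5×1000 / (1000 × 9.81) = 42.56 m.
Total head at PZ-8: h = z + ψ = 941.52 + 42.56 = 984.08 m.
Δh = h(PZ-6) − h(PZ-8) = 980.98 − 984.08 = -3.10 m.
Vertical separation Δz = 973.74 − 941.52 = 32.22 m.
|i_v| = |Δh| / Δz = 3.10 / 32.22 = 0.0962.
Head is higher in the deep piezometer, so vertical flow is upward (discharge condition).

|i_v| ≈ 0.0962; vertical flow is upward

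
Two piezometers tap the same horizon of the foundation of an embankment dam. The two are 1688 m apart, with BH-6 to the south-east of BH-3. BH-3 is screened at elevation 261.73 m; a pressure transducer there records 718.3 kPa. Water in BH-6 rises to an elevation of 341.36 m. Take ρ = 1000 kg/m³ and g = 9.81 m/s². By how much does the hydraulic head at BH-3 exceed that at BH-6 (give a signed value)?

Δh ≈ -6.41 m

Pressure head at BH-3: ψ = P/(ρg) = 718.3×1000 / (1000 × 9.81) = 73.22 m.
Total head at BH-3: h = z + ψ = 261.73 + 73.22 = 334.95 m.
Total head at BH-6: h = 341.36 m (water level in the piezometer is the total head).
Head difference: h(BH-3) − h(BH-6) = 334.95 − 341.36 = -6.41 m.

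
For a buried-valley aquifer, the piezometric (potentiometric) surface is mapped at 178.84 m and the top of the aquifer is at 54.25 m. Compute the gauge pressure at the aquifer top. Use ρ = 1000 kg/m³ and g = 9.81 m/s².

Pressure head at the aquifer top: ψ = h − z = 178.84 − 54.25 = 124.59 m.
P = ρgψ = 1000 × 9.81 × 124.59 = 1222228 Pa ≈ 1220 kPa.

P ≈ 1220 kPa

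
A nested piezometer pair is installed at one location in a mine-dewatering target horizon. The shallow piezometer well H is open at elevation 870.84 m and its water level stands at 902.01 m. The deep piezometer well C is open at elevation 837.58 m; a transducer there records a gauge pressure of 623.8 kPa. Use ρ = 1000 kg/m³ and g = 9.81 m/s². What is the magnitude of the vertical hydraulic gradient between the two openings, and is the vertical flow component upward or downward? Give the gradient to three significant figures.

|i_v| ≈ 0.0253; vertical flow is downward

Total head at well H: h = 902.01 m (water level in the standpipe).
Pressure head at well C: ψ = P/(ρg) = 623.8×1000 / (1000 × 9.81) = 63.59 m.
Total head at well C: h = z + ψ = 837.58 + 63.59 = 901.17 m.
Δh = h(well H) − h(well C) = 902.01 − 901.17 = 0.84 m.
Vertical separation Δz = 870.84 − 837.58 = 33.26 m.
|i_v| = |Δh| / Δz = 0.84 / 33.26 = 0.0253.
Head is higher in the shallow piezometer, so vertical flow is downward (recharge condition).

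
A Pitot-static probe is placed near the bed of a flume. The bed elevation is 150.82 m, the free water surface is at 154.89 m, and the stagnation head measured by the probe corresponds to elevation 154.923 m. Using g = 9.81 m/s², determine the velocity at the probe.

Near the bed, under hydrostatic conditions, the piezometric head (z + ψ) equals the free-surface elevation, 154.89 m.
Velocity head = total − piezometric = 154.923 − 154.89 = 0.033 m.
v = √(2g·h_v) = √(2 × 9.81 × 0.033) = 0.805 m/s.

v ≈ 0.805 m/s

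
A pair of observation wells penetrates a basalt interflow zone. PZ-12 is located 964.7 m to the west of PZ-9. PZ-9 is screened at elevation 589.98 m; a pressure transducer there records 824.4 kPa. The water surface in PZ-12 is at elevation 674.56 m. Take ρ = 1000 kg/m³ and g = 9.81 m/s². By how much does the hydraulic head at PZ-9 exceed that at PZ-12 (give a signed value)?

Pressure head at PZ-9: ψ = P/(ρg) = 824.4×1000 / (1000 × 9.81) = 84.04 m.
Total head at PZ-9: h = z + ψ = 589.98 + 84.04 = 674.02 m.
Total head at PZ-12: h = 674.56 m (water level in the piezometer is the total head).
Head difference: h(PZ-9) − h(PZ-12) = 674.02 − 674.56 = -0.54 m.

Δh ≈ -0.54 m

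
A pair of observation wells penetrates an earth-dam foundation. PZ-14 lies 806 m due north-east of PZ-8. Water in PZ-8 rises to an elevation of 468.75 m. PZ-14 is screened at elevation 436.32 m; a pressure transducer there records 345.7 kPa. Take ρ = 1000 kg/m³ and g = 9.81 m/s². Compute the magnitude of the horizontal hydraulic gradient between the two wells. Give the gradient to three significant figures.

Total head at PZ-8: h = 468.75 m (water level in the piezometer is the total head).
Pressure head at PZ-14: ψ = P/(ρg) = 345.7×1000 / (1000 × 9.81) = 35.24 m.
Total head at PZ-14: h = z + ψ = 436.32 + 35.24 = 471.56 m.
Head difference: h(PZ-8) − h(PZ-14) = 468.75 − 471.56 = -2.81 m.
Hydraulic gradient: i = |Δh| / L = 2.81 / 806 = 0.00349.

i ≈ 0.00349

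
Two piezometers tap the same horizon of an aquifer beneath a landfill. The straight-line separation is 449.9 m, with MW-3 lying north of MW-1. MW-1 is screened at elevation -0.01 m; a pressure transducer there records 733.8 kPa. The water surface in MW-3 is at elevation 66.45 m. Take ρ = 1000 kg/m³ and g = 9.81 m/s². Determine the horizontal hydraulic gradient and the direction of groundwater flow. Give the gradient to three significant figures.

Pressure head at MW-1: ψ = P/(ρg) = 733.8×1000 / (1000 × 9.81) = 74.80 m.
Total head at MW-1: h = z + ψ = -0.01 + 74.80 = 74.79 m.
Total head at MW-3: h = 66.45 m (water level in the piezometer is the total head).
Head difference: h(MW-1) − h(MW-3) = 74.79 − 66.45 = 8.34 m.
Hydraulic gradient: i = |Δh| / L = 8.34 / 449.9 = 0.0185.
Flow is from higher to lower head: from MW-1 toward MW-3, i.e. toward the north.

i ≈ 0.0185; groundwater flows toward the north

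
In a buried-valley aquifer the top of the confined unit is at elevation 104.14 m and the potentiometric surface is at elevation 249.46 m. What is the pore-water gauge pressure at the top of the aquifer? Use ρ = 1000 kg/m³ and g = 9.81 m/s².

Pressure head at the aquifer top: ψ = h − z = 249.46 − 104.14 = 145.32 m.
P = ρgψ = 1000 × 9.81 × 145.32 = 1425589 Pa ≈ 1430 kPa.

P ≈ 1430 kPa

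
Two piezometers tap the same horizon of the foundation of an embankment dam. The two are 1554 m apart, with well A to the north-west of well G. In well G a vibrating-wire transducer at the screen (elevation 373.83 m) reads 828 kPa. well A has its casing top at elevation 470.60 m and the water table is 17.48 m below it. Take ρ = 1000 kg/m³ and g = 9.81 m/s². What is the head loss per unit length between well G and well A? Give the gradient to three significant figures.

Pressure head at well G: ψ = P/(ρg) = 828×1000 / (1000 × 9.81) = 84.40 m.
Total head at well G: h = z + ψ = 373.83 + 84.40 = 458.23 m.
Total head at well A: h = 470.60 − 17.48 = 453.12 m.
Head difference: h(well G) − h(well A) = 458.23 − 453.12 = 5.11 m.
Hydraulic gradient: i = |Δh| / L = 5.11 / 1554 = 0.00329.

i ≈ 0.00329 m/m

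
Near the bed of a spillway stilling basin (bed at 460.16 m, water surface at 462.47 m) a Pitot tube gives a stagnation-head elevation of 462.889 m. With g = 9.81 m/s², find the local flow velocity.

v ≈ 2.87 m/s

Near the bed, under hydrostatic conditions, the piezometric head (z + ψ) equals the free-surface elevation, 462.47 m.
Velocity head = total − piezometric = 462.889 − 462.47 = 0.419 m.
v = √(2g·h_v) = √(2 × 9.81 × 0.419) = 2.87 m/s.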